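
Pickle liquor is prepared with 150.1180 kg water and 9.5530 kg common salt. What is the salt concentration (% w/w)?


Formula: Conc = salt / (water + salt) * 100
Substituting: Conc = 9.5530 / (150.1180 + 9.5530) * 100
Result: 5.9829 %


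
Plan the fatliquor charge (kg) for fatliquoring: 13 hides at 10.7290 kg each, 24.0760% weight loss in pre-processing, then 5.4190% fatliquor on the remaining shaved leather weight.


Total_raw = N * avg_wt = 13 * 10.7290 = 139.4770 kg
Substrate = Total_raw * (1 - loss/100) = 139.4770 * (1 - 24.0760/100) = 105.8965 kg
Fat = Substrate * pct / 100 = 105.8965 * 5.4190 / 100 = 5.7385 kg


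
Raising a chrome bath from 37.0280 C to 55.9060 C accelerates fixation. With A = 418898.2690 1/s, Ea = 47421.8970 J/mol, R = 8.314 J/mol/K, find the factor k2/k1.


T1 = 37.0280 + 273.15 = 310.1780 K; T2 = 55.9060 + 273.15 = 329.0560 K
k1 = A * exp(-Ea/(R*T1)) = 418898.2690 * exp(-47421.8970/(8.314*310.1780)) = 0.00432385 1/s
k2 = A * exp(-Ea/(R*T2)) = 418898.2690 * exp(-47421.8970/(8.314*329.0560)) = 0.0124177 1/s
k2/k1 = 0.0124177 / 0.00432385 = 2.8719


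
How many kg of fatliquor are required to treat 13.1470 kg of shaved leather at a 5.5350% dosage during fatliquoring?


Formula: Fat = substrate * pct / 100
Substituting: Fat = 13.1470 * 5.5350 / 100
Result: 0.7277 kg


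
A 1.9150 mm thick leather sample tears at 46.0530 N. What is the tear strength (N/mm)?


Formula: Tear strength = force / thickness
Substituting: Tear strength = 46.0530 / 1.9150
Result: 24.0486 N/mm


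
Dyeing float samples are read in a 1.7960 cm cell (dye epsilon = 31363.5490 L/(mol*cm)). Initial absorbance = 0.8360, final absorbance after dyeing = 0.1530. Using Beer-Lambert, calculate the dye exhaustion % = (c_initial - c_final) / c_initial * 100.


c_initial = A_i / (epsilon * l) = 0.8360 / (31363.5490 * 1.7960) = 1.4841e-05 mol/L
c_final = A_f / (epsilon * l) = 0.1530 / (31363.5490 * 1.7960) = 2.7162e-06 mol/L
Exhaustion = (c_initial - c_final) / c_initial * 100 = (1.4841e-05 - 2.7162e-06) / 1.4841e-05 * 100 = 81.6986 %


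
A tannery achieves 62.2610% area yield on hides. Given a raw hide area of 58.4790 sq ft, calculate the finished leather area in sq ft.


Formula: finished = raw * yield / 100
Substituting: finished = 58.4790 * 62.2610 / 100
Result: 36.4096 sq ft


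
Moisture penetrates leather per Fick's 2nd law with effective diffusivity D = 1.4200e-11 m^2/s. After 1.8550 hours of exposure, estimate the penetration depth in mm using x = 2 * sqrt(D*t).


t = 1.8550 hr * 3600 = 6678.0000 s
D * t = 1.4200e-11 * 6678.0000 = 9.4828e-08
x = 2 * sqrt(D*t) = 2 * sqrt(9.4828e-08) = 6.1588e-04 m = 0.6159 mm


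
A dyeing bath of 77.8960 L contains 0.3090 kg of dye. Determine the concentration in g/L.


Formula: Conc = dye_mass(kg) / volume(L) * 1000
Substituting: Conc = 0.3090 / 77.8960 * 1000
Result: 3.9668 g/L


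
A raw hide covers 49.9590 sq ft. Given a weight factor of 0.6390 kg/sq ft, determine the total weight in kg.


Formula: Weight = area * weight_per_sqft
Substituting: Weight = 49.9590 * 0.6390
Result: 31.9238 kg


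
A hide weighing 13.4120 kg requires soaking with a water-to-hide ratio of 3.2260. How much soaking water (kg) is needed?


Formula: Water = hide_weight * ratio
Substituting: Water = 13.4120 * 3.2260
Result: 43.2671 kg


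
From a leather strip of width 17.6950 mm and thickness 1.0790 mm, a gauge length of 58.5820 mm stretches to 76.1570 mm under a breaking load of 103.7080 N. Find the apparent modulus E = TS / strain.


TS = F / (w * t) = 103.7080 / (17.6950 * 1.0790) = 5.4318 N/mm^2
strain = (Lf - L0) / L0 = (76.1570 - 58.5820) / 58.5820 = 0.3000
E = TS / strain = 5.4318 / 0.3000 = 18.1054 N/mm^2


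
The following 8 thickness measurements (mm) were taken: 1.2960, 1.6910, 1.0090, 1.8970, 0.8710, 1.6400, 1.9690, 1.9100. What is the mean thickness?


Formula: Average = sum / n
Substituting: Average = 12.2830 / 8
Result: 1.5354 mm


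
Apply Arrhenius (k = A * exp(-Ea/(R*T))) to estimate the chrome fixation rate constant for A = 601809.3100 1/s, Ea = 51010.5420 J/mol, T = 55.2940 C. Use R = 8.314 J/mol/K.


T_K = T_C + 273.15 = 55.2940 + 273.15 = 328.4440 K
exponent = -Ea / (R * T_K) = -51010.5420 / (8.314 * 328.4440) = -18.6805
k = A * exp(exponent) = 601809.3100 * exp(-18.6805) = 0.00464108 1/s


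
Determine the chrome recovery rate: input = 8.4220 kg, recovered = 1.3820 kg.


Formula: Recovery = recovered / input * 100
Substituting: Recovery = 1.3820 / 8.4220 * 100
Result: 16.4094 %


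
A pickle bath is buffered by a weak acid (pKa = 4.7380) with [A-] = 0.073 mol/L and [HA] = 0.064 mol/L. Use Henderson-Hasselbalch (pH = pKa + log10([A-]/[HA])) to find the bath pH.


ratio = [A-] / [HA] = 0.073 / 0.064 = 1.1406
log10(ratio) = 0.0571429
pH = pKa + log10(ratio) = 4.7380 + 0.0571429 = 4.7951


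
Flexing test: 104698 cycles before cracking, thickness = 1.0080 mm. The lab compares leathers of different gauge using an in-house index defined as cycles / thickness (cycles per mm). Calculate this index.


Formula: Index = cycles / thickness
Substituting: Index = 104698 / 1.0080
Result: 103867.0635 cycles/mm


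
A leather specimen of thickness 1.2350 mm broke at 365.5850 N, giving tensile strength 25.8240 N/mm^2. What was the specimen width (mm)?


Formula: w = F / (TS * t)
Substituting: w = 365.5850 / (25.8240 * 1.2350)
Result: 11.4630 mm


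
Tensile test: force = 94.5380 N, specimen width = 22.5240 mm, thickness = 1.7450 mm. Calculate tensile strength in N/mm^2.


Formula: TS = force / (width * thickness)
Substituting: TS = 94.5380 / (22.5240 * 1.7450)
Result: 2.4053 N/mm^2


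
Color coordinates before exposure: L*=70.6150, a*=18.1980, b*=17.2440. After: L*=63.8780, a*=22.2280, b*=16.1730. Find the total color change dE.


dL = -6.7370, da = 4.0300, db = -1.0710
dE = sqrt((-6.7370)^2 + 4.0300^2 + (-1.0710)^2) = 7.9231


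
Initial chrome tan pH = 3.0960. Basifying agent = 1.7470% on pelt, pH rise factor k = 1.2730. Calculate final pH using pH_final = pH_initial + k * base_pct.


Formula: pH_final = pH_initial + k * base_pct
Substituting: pH_final = 3.0960 + 1.2730 * 1.7470
Result: 5.3199


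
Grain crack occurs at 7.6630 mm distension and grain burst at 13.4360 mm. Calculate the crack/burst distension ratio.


Formula: Ratio = crack / burst
Substituting: Ratio = 7.6630 / 13.4360
Result: 0.5703


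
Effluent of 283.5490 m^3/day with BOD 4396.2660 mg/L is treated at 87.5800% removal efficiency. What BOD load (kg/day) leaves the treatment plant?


Load_in = volume * conc / 1000 = 283.5490 * 4396.2660 / 1000 = 1246.5568 kg/day
Removed = Load_in * eff / 100 = 1246.5568 * 87.5800 / 100 = 1091.7345 kg/day
Load_out = Load_in - Removed = 1246.5568 - 1091.7345 = 154.8224 kg/day


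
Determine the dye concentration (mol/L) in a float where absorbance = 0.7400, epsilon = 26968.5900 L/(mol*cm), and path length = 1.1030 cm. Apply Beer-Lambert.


Formula: c = A / (epsilon * l)
Substituting: c = 0.7400 / (26968.5900 * 1.1030)
Result: 2.4877e-05 mol/L


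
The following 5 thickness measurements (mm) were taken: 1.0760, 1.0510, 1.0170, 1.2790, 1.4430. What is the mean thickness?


Formula: Average = sum / n
Substituting: Average = 5.8660 / 5
Result: 1.1732 mm


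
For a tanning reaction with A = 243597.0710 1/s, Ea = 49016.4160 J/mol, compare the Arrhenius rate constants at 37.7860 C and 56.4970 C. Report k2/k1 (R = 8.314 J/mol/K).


T1 = 37.7860 + 273.15 = 310.9360 K; T2 = 56.4970 + 273.15 = 329.6470 K
k1 = A * exp(-Ea/(R*T1)) = 243597.0710 * exp(-49016.4160/(8.314*310.9360)) = 0.00141915 1/s
k2 = A * exp(-Ea/(R*T2)) = 243597.0710 * exp(-49016.4160/(8.314*329.6470)) = 0.00416325 1/s
k2/k1 = 0.00416325 / 0.00141915 = 2.9336


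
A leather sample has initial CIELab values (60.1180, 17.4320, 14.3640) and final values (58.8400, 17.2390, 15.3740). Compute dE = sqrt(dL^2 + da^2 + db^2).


dL = -1.2780, da = -0.1930, db = 1.0100
dE = sqrt((-1.2780)^2 + (-0.1930)^2 + 1.0100^2) = 1.6403


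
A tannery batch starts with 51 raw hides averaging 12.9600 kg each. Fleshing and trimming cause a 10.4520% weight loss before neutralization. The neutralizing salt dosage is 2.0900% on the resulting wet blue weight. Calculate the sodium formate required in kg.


Total_raw = N * avg_wt = 51 * 12.9600 = 660.9600 kg
Substrate = Total_raw * (1 - loss/100) = 660.9600 * (1 - 10.4520/100) = 591.8765 kg
Neutralizer = Substrate * pct / 100 = 591.8765 * 2.0900 / 100 = 12.3702 kg


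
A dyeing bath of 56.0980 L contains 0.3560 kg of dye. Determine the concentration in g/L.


Formula: Conc = dye_mass(kg) / volume(L) * 1000
Substituting: Conc = 0.3560 / 56.0980 * 1000
Result: 6.3460 g/L


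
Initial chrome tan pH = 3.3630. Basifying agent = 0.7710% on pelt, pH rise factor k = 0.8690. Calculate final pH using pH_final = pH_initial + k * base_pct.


Formula: pH_final = pH_initial + k * base_pct
Substituting: pH_final = 3.3630 + 0.8690 * 0.7710
Result: 4.0330


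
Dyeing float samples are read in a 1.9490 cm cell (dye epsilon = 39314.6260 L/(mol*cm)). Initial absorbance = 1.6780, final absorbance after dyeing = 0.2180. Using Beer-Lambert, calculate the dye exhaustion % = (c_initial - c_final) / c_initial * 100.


c_initial = A_i / (epsilon * l) = 1.6780 / (39314.6260 * 1.9490) = 2.1899e-05 mol/L
c_final = A_f / (epsilon * l) = 0.2180 / (39314.6260 * 1.9490) = 2.8451e-06 mol/L
Exhaustion = (c_initial - c_final) / c_initial * 100 = (2.1899e-05 - 2.8451e-06) / 2.1899e-05 * 100 = 87.0083 %


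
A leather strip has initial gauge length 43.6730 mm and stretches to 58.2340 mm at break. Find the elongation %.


Formula: Elongation = (Lf - L0) / L0 * 100
Substituting: Elongation = (58.2340 - 43.6730) / 43.6730 * 100
Result: 33.3410 %


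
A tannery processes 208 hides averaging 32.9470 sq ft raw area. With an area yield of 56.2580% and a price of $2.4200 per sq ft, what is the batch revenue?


Raw_total = N * avg_area = 208 * 32.9470 = 6852.9760 sq ft
Finished = Raw_total * yield / 100 = 6852.9760 * 56.2580 / 100 = 3855.3472 sq ft
Value = Finished * price = 3855.3472 * 2.4200 = 9329.9403 $


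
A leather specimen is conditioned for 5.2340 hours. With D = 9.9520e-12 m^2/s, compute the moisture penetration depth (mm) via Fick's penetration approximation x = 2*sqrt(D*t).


t = 5.2340 hr * 3600 = 18842.4000 s
D * t = 9.9520e-12 * 18842.4000 = 1.8752e-07
x = 2 * sqrt(D*t) = 2 * sqrt(1.8752e-07) = 8.6607e-04 m = 0.8661 mm


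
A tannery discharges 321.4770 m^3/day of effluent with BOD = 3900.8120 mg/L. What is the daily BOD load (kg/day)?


Formula: BOD_load = volume * conc / 1000
Substituting: BOD_load = 321.4770 * 3900.8120 / 1000
Result: 1254.0213 kg/day


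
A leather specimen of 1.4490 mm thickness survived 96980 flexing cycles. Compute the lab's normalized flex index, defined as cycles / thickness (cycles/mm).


Formula: Index = cycles / thickness
Substituting: Index = 96980 / 1.4490
Result: 66928.9165 cycles/mm


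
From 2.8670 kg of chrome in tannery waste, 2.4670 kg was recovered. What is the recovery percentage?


Formula: Recovery = recovered / input * 100
Substituting: Recovery = 2.4670 / 2.8670 * 100
Result: 86.0481 %


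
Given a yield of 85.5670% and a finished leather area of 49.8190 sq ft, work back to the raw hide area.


Formula: raw = finished * 100 / yield
Substituting: raw = 49.8190 * 100 / 85.5670
Result: 58.2222 sq ft


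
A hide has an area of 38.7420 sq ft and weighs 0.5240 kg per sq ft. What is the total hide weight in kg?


Formula: Weight = area * weight_per_sqft
Substituting: Weight = 38.7420 * 0.5240
Result: 20.3008 kg


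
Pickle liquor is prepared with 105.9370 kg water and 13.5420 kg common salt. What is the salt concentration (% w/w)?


Formula: Conc = salt / (water + salt) * 100
Substituting: Conc = 13.5420 / (105.9370 + 13.5420) * 100
Result: 11.3342 %


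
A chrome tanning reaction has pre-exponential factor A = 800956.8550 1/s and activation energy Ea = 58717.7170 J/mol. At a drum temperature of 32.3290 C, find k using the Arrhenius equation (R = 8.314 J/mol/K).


T_K = T_C + 273.15 = 32.3290 + 273.15 = 305.4790 K
exponent = -Ea / (R * T_K) = -58717.7170 / (8.314 * 305.4790) = -23.1195
k = A * exp(exponent) = 800956.8550 * exp(-23.1195) = 7.2938e-05 1/s


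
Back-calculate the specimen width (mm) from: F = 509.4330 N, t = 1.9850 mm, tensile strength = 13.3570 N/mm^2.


Formula: w = F / (TS * t)
Substituting: w = 509.4330 / (13.3570 * 1.9850)
Result: 19.2140 mm


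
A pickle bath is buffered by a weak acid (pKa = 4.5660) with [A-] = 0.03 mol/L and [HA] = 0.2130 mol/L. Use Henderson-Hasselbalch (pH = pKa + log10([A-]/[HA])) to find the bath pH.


ratio = [A-] / [HA] = 0.03 / 0.2130 = 0.1408
log10(ratio) = -0.8513
pH = pKa + log10(ratio) = 4.5660 - 0.8513 = 3.7147


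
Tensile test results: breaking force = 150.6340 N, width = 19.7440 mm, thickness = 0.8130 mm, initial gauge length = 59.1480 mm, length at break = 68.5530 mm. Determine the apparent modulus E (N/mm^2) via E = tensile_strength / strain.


TS = F / (w * t) = 150.6340 / (19.7440 * 0.8130) = 9.3842 N/mm^2
strain = (Lf - L0) / L0 = (68.5530 - 59.1480) / 59.1480 = 0.1590
E = TS / strain = 9.3842 / 0.1590 = 59.0172 N/mm^2


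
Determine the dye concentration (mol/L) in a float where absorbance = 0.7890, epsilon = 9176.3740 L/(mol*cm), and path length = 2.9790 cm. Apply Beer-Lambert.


Formula: c = A / (epsilon * l)
Substituting: c = 0.7890 / (9176.3740 * 2.9790)
Result: 2.8863e-05 mol/L


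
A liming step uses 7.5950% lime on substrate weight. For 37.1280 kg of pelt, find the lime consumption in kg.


Formula: Lime = substrate * pct / 100
Substituting: Lime = 37.1280 * 7.5950 / 100
Result: 2.8199 kg


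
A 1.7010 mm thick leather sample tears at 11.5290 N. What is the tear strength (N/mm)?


Formula: Tear strength = force / thickness
Substituting: Tear strength = 11.5290 / 1.7010
Result: 6.7778 N/mm


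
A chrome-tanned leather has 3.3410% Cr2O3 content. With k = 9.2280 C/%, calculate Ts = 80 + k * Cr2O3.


Formula: Ts = 80 + k * Cr2O3
Substituting: Ts = 80 + 9.2280 * 3.3410
Result: 110.8307 C


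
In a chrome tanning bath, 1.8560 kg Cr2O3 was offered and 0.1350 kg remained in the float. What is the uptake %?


Formula: Uptake = (offered - residual) / offered * 100
Substituting: Uptake = (1.8560 - 0.1350) / 1.8560 * 100
Result: 92.7263 %


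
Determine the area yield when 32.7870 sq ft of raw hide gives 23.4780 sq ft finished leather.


Formula: Yield = finished / raw * 100
Substituting: Yield = 23.4780 / 32.7870 * 100
Result: 71.6076 %


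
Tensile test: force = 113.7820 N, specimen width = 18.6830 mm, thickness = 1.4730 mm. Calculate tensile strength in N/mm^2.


Formula: TS = force / (width * thickness)
Substituting: TS = 113.7820 / (18.6830 * 1.4730)
Result: 4.1345 N/mm^2


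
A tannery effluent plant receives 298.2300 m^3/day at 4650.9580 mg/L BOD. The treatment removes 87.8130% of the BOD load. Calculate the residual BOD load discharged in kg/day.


Load_in = volume * conc / 1000 = 298.2300 * 4650.9580 / 1000 = 1387.0552 kg/day
Removed = Load_in * eff / 100 = 1387.0552 * 87.8130 / 100 = 1218.0148 kg/day
Load_out = Load_in - Removed = 1387.0552 - 1218.0148 = 169.0404 kg/day


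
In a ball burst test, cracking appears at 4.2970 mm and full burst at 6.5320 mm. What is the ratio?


Formula: Ratio = crack / burst
Substituting: Ratio = 4.2970 / 6.5320
Result: 0.6578


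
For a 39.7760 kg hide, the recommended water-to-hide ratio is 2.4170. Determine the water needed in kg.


Formula: Water = hide_weight * ratio
Substituting: Water = 39.7760 * 2.4170
Result: 96.1386 kg


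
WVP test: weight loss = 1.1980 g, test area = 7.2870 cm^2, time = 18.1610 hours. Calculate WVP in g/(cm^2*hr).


Formula: WVP = loss / (area * time)
Substituting: WVP = 1.1980 / (7.2870 * 18.1610)
Result: 0.00905249 g/(cm^2*hr)


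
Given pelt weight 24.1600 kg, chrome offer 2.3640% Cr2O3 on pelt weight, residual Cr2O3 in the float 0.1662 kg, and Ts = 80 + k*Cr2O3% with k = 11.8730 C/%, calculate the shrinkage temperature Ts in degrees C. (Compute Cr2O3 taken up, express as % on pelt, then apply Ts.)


Offered = pelt * offer_pct / 100 = 24.1600 * 2.3640 / 100 = 0.5711 kg
Uptake = offered - residual = 0.5711 - 0.1662 = 0.4049 kg
Cr2O3% on pelt = uptake / pelt * 100 = 0.4049 / 24.1600 * 100 = 1.6761 %
Ts = 80 + k * Cr2O3% = 80 + 11.8730 * 1.6761 = 99.9002 C


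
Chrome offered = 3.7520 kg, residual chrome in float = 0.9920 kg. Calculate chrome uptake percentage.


Formula: Uptake = (offered - residual) / offered * 100
Substituting: Uptake = (3.7520 - 0.9920) / 3.7520 * 100
Result: 73.5608 %


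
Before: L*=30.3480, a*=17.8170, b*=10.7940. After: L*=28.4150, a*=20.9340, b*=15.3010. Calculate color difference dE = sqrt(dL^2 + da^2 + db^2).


dL = -1.9330, da = 3.1170, db = 4.5070
dE = sqrt((-1.9330)^2 + 3.1170^2 + 4.5070^2) = 5.8108


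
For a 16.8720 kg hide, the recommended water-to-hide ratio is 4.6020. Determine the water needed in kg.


Formula: Water = hide_weight * ratio
Substituting: Water = 16.8720 * 4.6020
Result: 77.6449 kg


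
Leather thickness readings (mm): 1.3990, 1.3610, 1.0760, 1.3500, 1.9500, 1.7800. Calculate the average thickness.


Formula: Average = sum / n
Substituting: Average = 8.9160 / 6
Result: 1.4860 mm


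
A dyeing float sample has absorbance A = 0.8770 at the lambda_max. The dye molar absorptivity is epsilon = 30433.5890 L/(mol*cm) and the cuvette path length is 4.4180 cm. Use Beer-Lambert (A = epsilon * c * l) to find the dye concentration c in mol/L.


Formula: c = A / (epsilon * l)
Substituting: c = 0.8770 / (30433.5890 * 4.4180)
Result: 6.5226e-06 mol/L


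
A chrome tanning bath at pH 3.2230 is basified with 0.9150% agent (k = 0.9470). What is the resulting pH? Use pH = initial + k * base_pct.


Formula: pH_final = pH_initial + k * base_pct
Substituting: pH_final = 3.2230 + 0.9470 * 0.9150
Result: 4.0895


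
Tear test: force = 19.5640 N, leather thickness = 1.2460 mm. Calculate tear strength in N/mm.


Formula: Tear strength = force / thickness
Substituting: Tear strength = 19.5640 / 1.2460
Result: 15.7014 N/mm


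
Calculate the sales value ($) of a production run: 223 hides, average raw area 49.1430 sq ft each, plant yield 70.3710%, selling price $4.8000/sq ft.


Raw_total = N * avg_area = 223 * 49.1430 = 10958.8890 sq ft
Finished = Raw_total * yield / 100 = 10958.8890 * 70.3710 / 100 = 7711.8798 sq ft
Value = Finished * price = 7711.8798 * 4.8000 = 37017.0229 $


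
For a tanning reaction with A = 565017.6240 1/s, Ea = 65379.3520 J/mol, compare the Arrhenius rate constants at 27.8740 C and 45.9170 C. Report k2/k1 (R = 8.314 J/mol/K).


T1 = 27.8740 + 273.15 = 301.0240 K; T2 = 45.9170 + 273.15 = 319.0670 K
k1 = A * exp(-Ea/(R*T1)) = 565017.6240 * exp(-65379.3520/(8.314*301.0240)) = 2.5516e-06 1/s
k2 = A * exp(-Ea/(R*T2)) = 565017.6240 * exp(-65379.3520/(8.314*319.0670)) = 1.1179e-05 1/s
k2/k1 = 1.1179e-05 / 2.5516e-06 = 4.3809


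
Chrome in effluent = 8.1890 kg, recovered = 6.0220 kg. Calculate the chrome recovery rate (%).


Formula: Recovery = recovered / input * 100
Substituting: Recovery = 6.0220 / 8.1890 * 100
Result: 73.5377 %


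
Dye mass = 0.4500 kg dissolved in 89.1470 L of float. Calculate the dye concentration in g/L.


Formula: Conc = dye_mass(kg) / volume(L) * 1000
Substituting: Conc = 0.4500 / 89.1470 * 1000
Result: 5.0478 g/L


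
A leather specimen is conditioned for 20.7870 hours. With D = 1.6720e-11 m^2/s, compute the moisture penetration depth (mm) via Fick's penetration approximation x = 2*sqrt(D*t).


t = 20.7870 hr * 3600 = 74833.2000 s
D * t = 1.6720e-11 * 74833.2000 = 1.2512e-06
x = 2 * sqrt(D*t) = 2 * sqrt(1.2512e-06) = 0.00223715 m = 2.2372 mm


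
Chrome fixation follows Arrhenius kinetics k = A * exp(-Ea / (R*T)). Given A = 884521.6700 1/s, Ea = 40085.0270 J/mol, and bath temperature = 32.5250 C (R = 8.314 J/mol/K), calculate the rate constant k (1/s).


T_K = T_C + 273.15 = 32.5250 + 273.15 = 305.6750 K
exponent = -Ea / (R * T_K) = -40085.0270 / (8.314 * 305.6750) = -15.7729
k = A * exp(exponent) = 884521.6700 * exp(-15.7729) = 0.1249 1/s


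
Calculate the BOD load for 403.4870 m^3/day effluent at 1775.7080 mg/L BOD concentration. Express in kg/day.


Formula: BOD_load = volume * conc / 1000
Substituting: BOD_load = 403.4870 * 1775.7080 / 1000
Result: 716.4751 kg/day


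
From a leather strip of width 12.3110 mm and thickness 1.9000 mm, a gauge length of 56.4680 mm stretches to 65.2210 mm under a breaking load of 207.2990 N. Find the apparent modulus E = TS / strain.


TS = F / (w * t) = 207.2990 / (12.3110 * 1.9000) = 8.8624 N/mm^2
strain = (Lf - L0) / L0 = (65.2210 - 56.4680) / 56.4680 = 0.1550
E = TS / strain = 8.8624 / 0.1550 = 57.1736 N/mm^2


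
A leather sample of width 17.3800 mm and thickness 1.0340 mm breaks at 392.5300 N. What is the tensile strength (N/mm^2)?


Formula: TS = force / (width * thickness)
Substituting: TS = 392.5300 / (17.3800 * 1.0340)
Result: 21.8425 N/mm^2


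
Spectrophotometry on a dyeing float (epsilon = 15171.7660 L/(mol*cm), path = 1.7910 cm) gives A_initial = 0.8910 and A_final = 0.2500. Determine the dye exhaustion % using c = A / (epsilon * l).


c_initial = A_i / (epsilon * l) = 0.8910 / (15171.7660 * 1.7910) = 3.2790e-05 mol/L
c_final = A_f / (epsilon * l) = 0.2500 / (15171.7660 * 1.7910) = 9.2004e-06 mol/L
Exhaustion = (c_initial - c_final) / c_initial * 100 = (3.2790e-05 - 9.2004e-06) / 3.2790e-05 * 100 = 71.9416 %


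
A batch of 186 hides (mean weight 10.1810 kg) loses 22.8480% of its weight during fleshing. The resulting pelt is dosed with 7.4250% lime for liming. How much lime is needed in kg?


Total_raw = N * avg_wt = 186 * 10.1810 = 1893.6660 kg
Substrate = Total_raw * (1 - loss/100) = 1893.6660 * (1 - 22.8480/100) = 1461.0012 kg
Lime = Substrate * pct / 100 = 1461.0012 * 7.4250 / 100 = 108.4793 kg


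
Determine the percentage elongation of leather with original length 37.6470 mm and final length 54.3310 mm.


Formula: Elongation = (Lf - L0) / L0 * 100
Substituting: Elongation = (54.3310 - 37.6470) / 37.6470 * 100
Result: 44.3169 %


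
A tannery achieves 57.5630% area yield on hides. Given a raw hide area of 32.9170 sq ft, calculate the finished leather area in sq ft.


Formula: finished = raw * yield / 100
Substituting: finished = 32.9170 * 57.5630 / 100
Result: 18.9480 sq ft


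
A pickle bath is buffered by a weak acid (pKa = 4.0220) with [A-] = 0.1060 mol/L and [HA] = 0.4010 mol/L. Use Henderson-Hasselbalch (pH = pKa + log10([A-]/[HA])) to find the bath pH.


ratio = [A-] / [HA] = 0.1060 / 0.4010 = 0.2643
log10(ratio) = -0.5778
pH = pKa + log10(ratio) = 4.0220 - 0.5778 = 3.4442


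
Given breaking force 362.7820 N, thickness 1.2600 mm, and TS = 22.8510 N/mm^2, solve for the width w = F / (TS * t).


Formula: w = F / (TS * t)
Substituting: w = 362.7820 / (22.8510 * 1.2600)
Result: 12.6000 mm


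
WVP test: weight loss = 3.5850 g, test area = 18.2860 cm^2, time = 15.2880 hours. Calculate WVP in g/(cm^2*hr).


Formula: WVP = loss / (area * time)
Substituting: WVP = 3.5850 / (18.2860 * 15.2880)
Result: 0.0128239 g/(cm^2*hr)


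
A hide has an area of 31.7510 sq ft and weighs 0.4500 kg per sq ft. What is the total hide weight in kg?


Formula: Weight = area * weight_per_sqft
Substituting: Weight = 31.7510 * 0.4500
Result: 14.2880 kg


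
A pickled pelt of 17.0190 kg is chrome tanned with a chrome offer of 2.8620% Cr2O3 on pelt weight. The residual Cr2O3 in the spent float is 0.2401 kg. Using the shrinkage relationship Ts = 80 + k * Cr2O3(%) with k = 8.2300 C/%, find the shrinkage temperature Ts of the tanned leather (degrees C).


Offered = pelt * offer_pct / 100 = 17.0190 * 2.8620 / 100 = 0.4871 kg
Uptake = offered - residual = 0.4871 - 0.2401 = 0.2470 kg
Cr2O3% on pelt = uptake / pelt * 100 = 0.2470 / 17.0190 * 100 = 1.4512 %
Ts = 80 + k * Cr2O3% = 80 + 8.2300 * 1.4512 = 91.9436 C


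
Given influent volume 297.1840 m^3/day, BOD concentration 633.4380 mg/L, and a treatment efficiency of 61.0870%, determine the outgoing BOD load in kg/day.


Load_in = volume * conc / 1000 = 297.1840 * 633.4380 / 1000 = 188.2476 kg/day
Removed = Load_in * eff / 100 = 188.2476 * 61.0870 / 100 = 114.9948 kg/day
Load_out = Load_in - Removed = 188.2476 - 114.9948 = 73.2528 kg/day


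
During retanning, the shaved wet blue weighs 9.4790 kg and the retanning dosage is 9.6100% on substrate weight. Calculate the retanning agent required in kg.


Formula: Retan = substrate * pct / 100
Substituting: Retan = 9.4790 * 9.6100 / 100
Result: 0.9109 kg


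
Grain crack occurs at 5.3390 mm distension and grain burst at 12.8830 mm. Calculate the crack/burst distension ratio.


Formula: Ratio = crack / burst
Substituting: Ratio = 5.3390 / 12.8830
Result: 0.4144


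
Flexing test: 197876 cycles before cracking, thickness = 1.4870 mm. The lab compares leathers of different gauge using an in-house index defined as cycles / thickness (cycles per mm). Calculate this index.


Formula: Index = cycles / thickness
Substituting: Index = 197876 / 1.4870
Result: 133070.6120 cycles/mm


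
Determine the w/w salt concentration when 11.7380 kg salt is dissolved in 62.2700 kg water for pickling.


Formula: Conc = salt / (water + salt) * 100
Substituting: Conc = 11.7380 / (62.2700 + 11.7380) * 100
Result: 15.8604 %


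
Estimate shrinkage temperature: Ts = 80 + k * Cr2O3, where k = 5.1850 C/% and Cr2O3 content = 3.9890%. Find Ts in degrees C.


Formula: Ts = 80 + k * Cr2O3
Substituting: Ts = 80 + 5.1850 * 3.9890
Result: 100.6830 C


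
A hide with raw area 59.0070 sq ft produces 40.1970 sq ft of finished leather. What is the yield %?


Formula: Yield = finished / raw * 100
Substituting: Yield = 40.1970 / 59.0070 * 100
Result: 68.1224 %


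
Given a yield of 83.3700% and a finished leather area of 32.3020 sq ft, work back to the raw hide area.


Formula: raw = finished * 100 / yield
Substituting: raw = 32.3020 * 100 / 83.3700
Result: 38.7454 sq ft


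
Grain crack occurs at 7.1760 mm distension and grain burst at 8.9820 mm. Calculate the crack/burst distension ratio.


Formula: Ratio = crack / burst
Substituting: Ratio = 7.1760 / 8.9820
Result: 0.7989


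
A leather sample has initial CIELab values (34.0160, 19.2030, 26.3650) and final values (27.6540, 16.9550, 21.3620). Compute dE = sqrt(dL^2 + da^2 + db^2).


dL = -6.3620, da = -2.2480, db = -5.0030
dE = sqrt((-6.3620)^2 + (-2.2480)^2 + (-5.0030)^2) = 8.3999


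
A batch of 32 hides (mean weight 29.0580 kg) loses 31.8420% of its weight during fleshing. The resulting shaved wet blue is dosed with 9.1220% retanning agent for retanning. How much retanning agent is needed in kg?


Total_raw = N * avg_wt = 32 * 29.0580 = 929.8560 kg
Substrate = Total_raw * (1 - loss/100) = 929.8560 * (1 - 31.8420/100) = 633.7713 kg
Retan = Substrate * pct / 100 = 633.7713 * 9.1220 / 100 = 57.8126 kg


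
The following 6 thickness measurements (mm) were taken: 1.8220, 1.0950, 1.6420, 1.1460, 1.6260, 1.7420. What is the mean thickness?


Formula: Average = sum / n
Substituting: Average = 9.0730 / 6
Result: 1.5122 mm


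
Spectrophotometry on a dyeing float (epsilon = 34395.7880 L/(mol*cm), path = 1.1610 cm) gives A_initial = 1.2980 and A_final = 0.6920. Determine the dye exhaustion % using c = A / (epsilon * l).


c_initial = A_i / (epsilon * l) = 1.2980 / (34395.7880 * 1.1610) = 3.2504e-05 mol/L
c_final = A_f / (epsilon * l) = 0.6920 / (34395.7880 * 1.1610) = 1.7329e-05 mol/L
Exhaustion = (c_initial - c_final) / c_initial * 100 = (3.2504e-05 - 1.7329e-05) / 3.2504e-05 * 100 = 46.6872 %


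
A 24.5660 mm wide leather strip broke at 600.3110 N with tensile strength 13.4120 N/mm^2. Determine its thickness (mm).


Formula: t = F / (TS * w)
Substituting: t = 600.3110 / (13.4120 * 24.5660)
Result: 1.8220 mm


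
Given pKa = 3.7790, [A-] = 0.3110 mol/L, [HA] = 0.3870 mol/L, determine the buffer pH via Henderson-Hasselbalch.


ratio = [A-] / [HA] = 0.3110 / 0.3870 = 0.8036
log10(ratio) = -0.0949506
pH = pKa + log10(ratio) = 3.7790 - 0.0949506 = 3.6840


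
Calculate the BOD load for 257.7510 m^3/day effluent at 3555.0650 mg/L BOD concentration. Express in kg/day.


Formula: BOD_load = volume * conc / 1000
Substituting: BOD_load = 257.7510 * 3555.0650 / 1000
Result: 916.3216 kg/day


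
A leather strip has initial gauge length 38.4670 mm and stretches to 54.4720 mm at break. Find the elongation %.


Formula: Elongation = (Lf - L0) / L0 * 100
Substituting: Elongation = (54.4720 - 38.4670) / 38.4670 * 100
Result: 41.6071 %


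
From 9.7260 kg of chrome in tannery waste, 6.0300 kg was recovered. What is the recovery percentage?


Formula: Recovery = recovered / input * 100
Substituting: Recovery = 6.0300 / 9.7260 * 100
Result: 61.9988 %


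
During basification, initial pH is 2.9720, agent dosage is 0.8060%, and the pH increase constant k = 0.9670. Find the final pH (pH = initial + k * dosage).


Formula: pH_final = pH_initial + k * base_pct
Substituting: pH_final = 2.9720 + 0.9670 * 0.8060
Result: 3.7514


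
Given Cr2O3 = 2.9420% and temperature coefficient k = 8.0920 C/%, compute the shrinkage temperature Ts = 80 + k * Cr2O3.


Formula: Ts = 80 + k * Cr2O3
Substituting: Ts = 80 + 8.0920 * 2.9420
Result: 103.8067 C


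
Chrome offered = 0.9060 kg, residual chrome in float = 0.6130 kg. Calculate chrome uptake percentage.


Formula: Uptake = (offered - residual) / offered * 100
Substituting: Uptake = (0.9060 - 0.6130) / 0.9060 * 100
Result: 32.3400 %


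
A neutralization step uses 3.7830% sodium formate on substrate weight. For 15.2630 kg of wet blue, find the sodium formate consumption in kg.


Formula: Neutralizer = substrate * pct / 100
Substituting: Neutralizer = 15.2630 * 3.7830 / 100
Result: 0.5774 kg


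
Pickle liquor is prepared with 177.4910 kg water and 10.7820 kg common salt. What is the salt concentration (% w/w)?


Formula: Conc = salt / (water + salt) * 100
Substituting: Conc = 10.7820 / (177.4910 + 10.7820) * 100
Result: 5.7268 %


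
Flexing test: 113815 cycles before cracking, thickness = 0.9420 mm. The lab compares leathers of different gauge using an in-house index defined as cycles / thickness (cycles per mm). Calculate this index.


Formula: Index = cycles / thickness
Substituting: Index = 113815 / 0.9420
Result: 120822.7176 cycles/mm


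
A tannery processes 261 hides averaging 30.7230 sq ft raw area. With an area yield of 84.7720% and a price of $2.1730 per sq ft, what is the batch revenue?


Raw_total = N * avg_area = 261 * 30.7230 = 8018.7030 sq ft
Finished = Raw_total * yield / 100 = 8018.7030 * 84.7720 / 100 = 6797.6149 sq ft
Value = Finished * price = 6797.6149 * 2.1730 = 14771.2172 $


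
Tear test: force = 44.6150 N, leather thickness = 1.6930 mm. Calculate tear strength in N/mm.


Formula: Tear strength = force / thickness
Substituting: Tear strength = 44.6150 / 1.6930
Result: 26.3526 N/mm


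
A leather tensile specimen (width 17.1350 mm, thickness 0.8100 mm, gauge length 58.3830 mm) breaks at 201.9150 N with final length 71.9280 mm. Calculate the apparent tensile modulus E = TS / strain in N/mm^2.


TS = F / (w * t) = 201.9150 / (17.1350 * 0.8100) = 14.5479 N/mm^2
strain = (Lf - L0) / L0 = (71.9280 - 58.3830) / 58.3830 = 0.2320
E = TS / strain = 14.5479 / 0.2320 = 62.7057 N/mm^2


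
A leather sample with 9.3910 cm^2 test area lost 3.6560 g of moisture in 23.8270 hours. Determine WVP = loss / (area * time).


Formula: WVP = loss / (area * time)
Substituting: WVP = 3.6560 / (9.3910 * 23.8270)
Result: 0.016339 g/(cm^2*hr)


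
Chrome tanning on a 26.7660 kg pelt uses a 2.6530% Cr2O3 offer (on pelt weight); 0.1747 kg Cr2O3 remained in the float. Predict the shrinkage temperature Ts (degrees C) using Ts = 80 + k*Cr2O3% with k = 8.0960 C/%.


Offered = pelt * offer_pct / 100 = 26.7660 * 2.6530 / 100 = 0.7101 kg
Uptake = offered - residual = 0.7101 - 0.1747 = 0.5354 kg
Cr2O3% on pelt = uptake / pelt * 100 = 0.5354 / 26.7660 * 100 = 2.0003 %
Ts = 80 + k * Cr2O3% = 80 + 8.0960 * 2.0003 = 96.1945 C


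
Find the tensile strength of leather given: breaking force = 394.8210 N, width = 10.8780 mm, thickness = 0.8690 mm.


Formula: TS = force / (width * thickness)
Substituting: TS = 394.8210 / (10.8780 * 0.8690)
Result: 41.7668 N/mm^2


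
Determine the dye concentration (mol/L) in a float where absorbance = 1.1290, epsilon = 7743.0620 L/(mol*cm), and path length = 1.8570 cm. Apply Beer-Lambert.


Formula: c = A / (epsilon * l)
Substituting: c = 1.1290 / (7743.0620 * 1.8570)
Result: 7.8518e-05 mol/L


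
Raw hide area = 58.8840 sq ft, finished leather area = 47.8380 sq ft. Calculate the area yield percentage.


Formula: Yield = finished / raw * 100
Substituting: Yield = 47.8380 / 58.8840 * 100
Result: 81.2411 %


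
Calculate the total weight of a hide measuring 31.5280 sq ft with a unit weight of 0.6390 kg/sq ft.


Formula: Weight = area * weight_per_sqft
Substituting: Weight = 31.5280 * 0.6390
Result: 20.1464 kg


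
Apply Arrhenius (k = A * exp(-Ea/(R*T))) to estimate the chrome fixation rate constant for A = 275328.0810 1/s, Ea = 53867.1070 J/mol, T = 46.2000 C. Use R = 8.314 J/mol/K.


T_K = T_C + 273.15 = 46.2000 + 273.15 = 319.3500 K
exponent = -Ea / (R * T_K) = -53867.1070 / (8.314 * 319.3500) = -20.2883
k = A * exp(exponent) = 275328.0810 * exp(-20.2883) = 4.2534e-04 1/s


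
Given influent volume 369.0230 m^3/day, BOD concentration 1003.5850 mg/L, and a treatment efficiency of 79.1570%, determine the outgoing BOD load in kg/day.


Load_in = volume * conc / 1000 = 369.0230 * 1003.5850 / 1000 = 370.3459 kg/day
Removed = Load_in * eff / 100 = 370.3459 * 79.1570 / 100 = 293.1547 kg/day
Load_out = Load_in - Removed = 370.3459 - 293.1547 = 77.1912 kg/day


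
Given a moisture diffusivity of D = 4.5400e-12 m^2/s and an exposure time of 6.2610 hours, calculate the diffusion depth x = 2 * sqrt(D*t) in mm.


t = 6.2610 hr * 3600 = 22539.6000 s
D * t = 4.5400e-12 * 22539.6000 = 1.0233e-07
x = 2 * sqrt(D*t) = 2 * sqrt(1.0233e-07) = 6.3978e-04 m = 0.6398 mm


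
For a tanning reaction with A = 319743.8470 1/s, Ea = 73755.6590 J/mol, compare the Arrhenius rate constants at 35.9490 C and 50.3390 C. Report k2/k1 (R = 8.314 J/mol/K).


T1 = 35.9490 + 273.15 = 309.0990 K; T2 = 50.3390 + 273.15 = 323.4890 K
k1 = A * exp(-Ea/(R*T1)) = 319743.8470 * exp(-73755.6590/(8.314*309.0990)) = 1.0974e-07 1/s
k2 = A * exp(-Ea/(R*T2)) = 319743.8470 * exp(-73755.6590/(8.314*323.4890)) = 3.9341e-07 1/s
k2/k1 = 3.9341e-07 / 1.0974e-07 = 3.5848


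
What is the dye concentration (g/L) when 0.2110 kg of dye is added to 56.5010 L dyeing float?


Formula: Conc = dye_mass(kg) / volume(L) * 1000
Substituting: Conc = 0.2110 / 56.5010 * 1000
Result: 3.7344 g/L


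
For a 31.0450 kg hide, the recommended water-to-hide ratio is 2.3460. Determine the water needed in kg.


Formula: Water = hide_weight * ratio
Substituting: Water = 31.0450 * 2.3460
Result: 72.8316 kg


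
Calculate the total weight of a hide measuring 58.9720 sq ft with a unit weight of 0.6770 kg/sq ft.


Formula: Weight = area * weight_per_sqft
Substituting: Weight = 58.9720 * 0.6770
Result: 39.9240 kg


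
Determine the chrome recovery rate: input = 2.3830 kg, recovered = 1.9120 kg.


Formula: Recovery = recovered / input * 100
Substituting: Recovery = 1.9120 / 2.3830 * 100
Result: 80.2350 %


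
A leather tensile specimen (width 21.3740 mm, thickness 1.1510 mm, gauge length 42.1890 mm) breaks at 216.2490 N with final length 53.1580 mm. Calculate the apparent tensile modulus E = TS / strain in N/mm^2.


TS = F / (w * t) = 216.2490 / (21.3740 * 1.1510) = 8.7901 N/mm^2
strain = (Lf - L0) / L0 = (53.1580 - 42.1890) / 42.1890 = 0.2600
E = TS / strain = 8.7901 / 0.2600 = 33.8084 N/mm^2


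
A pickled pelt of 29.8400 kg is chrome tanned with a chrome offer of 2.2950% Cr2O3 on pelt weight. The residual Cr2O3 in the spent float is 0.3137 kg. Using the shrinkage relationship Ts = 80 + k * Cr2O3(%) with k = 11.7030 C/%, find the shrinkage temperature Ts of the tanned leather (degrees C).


Offered = pelt * offer_pct / 100 = 29.8400 * 2.2950 / 100 = 0.6848 kg
Uptake = offered - residual = 0.6848 - 0.3137 = 0.3711 kg
Cr2O3% on pelt = uptake / pelt * 100 = 0.3711 / 29.8400 * 100 = 1.2437 %
Ts = 80 + k * Cr2O3% = 80 + 11.7030 * 1.2437 = 94.5553 C


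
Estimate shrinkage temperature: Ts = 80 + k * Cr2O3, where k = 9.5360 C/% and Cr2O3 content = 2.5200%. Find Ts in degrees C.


Formula: Ts = 80 + k * Cr2O3
Substituting: Ts = 80 + 9.5360 * 2.5200
Result: 104.0307 C


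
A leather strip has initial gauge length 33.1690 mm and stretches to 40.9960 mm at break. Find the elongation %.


Formula: Elongation = (Lf - L0) / L0 * 100
Substituting: Elongation = (40.9960 - 33.1690) / 33.1690 * 100
Result: 23.5973 %


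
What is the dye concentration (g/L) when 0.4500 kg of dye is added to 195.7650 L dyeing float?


Formula: Conc = dye_mass(kg) / volume(L) * 1000
Substituting: Conc = 0.4500 / 195.7650 * 1000
Result: 2.2987 g/L


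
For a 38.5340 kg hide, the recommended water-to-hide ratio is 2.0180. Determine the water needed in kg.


Formula: Water = hide_weight * ratio
Substituting: Water = 38.5340 * 2.0180
Result: 77.7616 kg


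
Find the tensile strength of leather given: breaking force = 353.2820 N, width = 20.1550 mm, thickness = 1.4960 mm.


Formula: TS = force / (width * thickness)
Substituting: TS = 353.2820 / (20.1550 * 1.4960)
Result: 11.7167 N/mm^2


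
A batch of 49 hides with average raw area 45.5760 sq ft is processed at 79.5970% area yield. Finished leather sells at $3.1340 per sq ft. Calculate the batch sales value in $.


Raw_total = N * avg_area = 49 * 45.5760 = 2233.2240 sq ft
Finished = Raw_total * yield / 100 = 2233.2240 * 79.5970 / 100 = 1777.5793 sq ft
Value = Finished * price = 1777.5793 * 3.1340 = 5570.9335 $


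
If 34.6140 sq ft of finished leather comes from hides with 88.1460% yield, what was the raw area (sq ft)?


Formula: raw = finished * 100 / yield
Substituting: raw = 34.6140 * 100 / 88.1460
Result: 39.2689 sq ft


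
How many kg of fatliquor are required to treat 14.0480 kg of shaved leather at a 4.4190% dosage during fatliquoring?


Formula: Fat = substrate * pct / 100
Substituting: Fat = 14.0480 * 4.4190 / 100
Result: 0.6208 kg


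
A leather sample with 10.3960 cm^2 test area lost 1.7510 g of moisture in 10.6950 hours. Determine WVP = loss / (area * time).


Formula: WVP = loss / (area * time)
Substituting: WVP = 1.7510 / (10.3960 * 10.6950)
Result: 0.0157485 g/(cm^2*hr)


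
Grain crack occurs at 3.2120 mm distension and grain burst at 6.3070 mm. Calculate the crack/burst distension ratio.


Formula: Ratio = crack / burst
Substituting: Ratio = 3.2120 / 6.3070
Result: 0.5093


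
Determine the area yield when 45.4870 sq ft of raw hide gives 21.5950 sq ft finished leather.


Formula: Yield = finished / raw * 100
Substituting: Yield = 21.5950 / 45.4870 * 100
Result: 47.4751 %


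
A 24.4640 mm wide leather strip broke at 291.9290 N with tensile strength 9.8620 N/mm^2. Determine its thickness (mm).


Formula: t = F / (TS * w)
Substituting: t = 291.9290 / (9.8620 * 24.4640)
Result: 1.2100 mm


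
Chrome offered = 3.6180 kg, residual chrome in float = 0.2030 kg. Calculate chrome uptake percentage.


Formula: Uptake = (offered - residual) / offered * 100
Substituting: Uptake = (3.6180 - 0.2030) / 3.6180 * 100
Result: 94.3892 %


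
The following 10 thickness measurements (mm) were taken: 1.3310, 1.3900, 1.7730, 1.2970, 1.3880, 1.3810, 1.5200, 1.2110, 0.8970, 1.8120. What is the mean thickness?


Formula: Average = sum / n
Substituting: Average = 14.0000 / 10
Result: 1.4000 mm
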